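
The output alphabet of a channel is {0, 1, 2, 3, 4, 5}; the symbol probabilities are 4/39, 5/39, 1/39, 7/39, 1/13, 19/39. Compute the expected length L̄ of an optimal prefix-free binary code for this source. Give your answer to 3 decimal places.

Repeatedly combine the two least-probable nodes; the expected code length is the sum of the merged weights.
merge 1/39 + 1/13 → 4/39
merge 4/39 + 4/39 → 8/39
merge 5/39 + 7/39 → 4/13
merge 8/39 + 4/13 → 20/39
merge 19/39 + 20/39 → 1
L = 4/39 + 8/39 + 4/13 + 20/39 + 1 = 83/39 ≈ 2.128 bits/symbol.

2.128 bits/symbol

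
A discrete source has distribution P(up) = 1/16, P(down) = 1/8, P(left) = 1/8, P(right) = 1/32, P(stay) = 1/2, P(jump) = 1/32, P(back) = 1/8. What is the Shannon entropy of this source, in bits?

Each probability is a power of 1/2, so log₂(1/p) is an integer.
H = Σ p·log₂(1/p) = 1/16·4 + 1/8·3 + 1/8·3 + 1/32·5 + 1/2·1 + 1/32·5 + 1/8·3 = 2.1875 bits.

2.1875 bits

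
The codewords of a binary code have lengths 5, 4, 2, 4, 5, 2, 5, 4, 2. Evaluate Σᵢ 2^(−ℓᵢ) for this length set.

With common denominator 2^5 = 32: Σ 2^(−ℓᵢ) = 1/32 + 2/32 + 8/32 + 2/32 + 1/32 + 8/32 + 1/32 + 2/32 + 8/32 = 33/32 = 1.03125.

1.03125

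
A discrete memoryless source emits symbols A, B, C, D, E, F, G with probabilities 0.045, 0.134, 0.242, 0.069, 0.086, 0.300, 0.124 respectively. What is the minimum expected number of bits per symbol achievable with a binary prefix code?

Repeatedly combine the two least-probable nodes; the expected code length is the sum of the merged weights.
merge 9/200 + 69/1000 → 57/500
merge 43/500 + 57/500 → 1/5
merge 31/250 + 67/500 → 129/500
merge 1/5 + 121/500 → 221/500
merge 129/500 + 3/10 → 279/500
merge 221/500 + 279/500 → 1
L = 57/500 + 1/5 + 129/500 + 221/500 + 279/500 + 1 = 643/250 = 2.572 bits/symbol.

2.572 bits/symbol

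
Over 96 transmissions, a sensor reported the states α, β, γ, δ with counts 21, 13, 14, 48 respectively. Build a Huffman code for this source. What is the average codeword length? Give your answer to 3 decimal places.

Probabilities are the counts divided by 96.
Repeatedly combine the two least-probable nodes; the expected code length is the sum of the merged weights.
merge 13/96 + 7/48 → 9/32
merge 7/32 + 9/32 → 1/2
merge 1/2 + 1/2 → 1
L = 9/32 + 1/2 + 1 = 57/32 ≈ 1.781 bits/symbol.

1.781 bits/symbol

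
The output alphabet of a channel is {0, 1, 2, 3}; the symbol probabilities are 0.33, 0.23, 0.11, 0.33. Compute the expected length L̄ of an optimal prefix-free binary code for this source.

2 bits/symbol

Repeatedly combine the two least-probable nodes; the expected code length is the sum of the merged weights.
merge 11/100 + 23/100 → 17/50
merge 33/100 + 33/100 → 33/50
merge 17/50 + 33/50 → 1
L = 17/50 + 33/50 + 1 = 2 bits/symbol.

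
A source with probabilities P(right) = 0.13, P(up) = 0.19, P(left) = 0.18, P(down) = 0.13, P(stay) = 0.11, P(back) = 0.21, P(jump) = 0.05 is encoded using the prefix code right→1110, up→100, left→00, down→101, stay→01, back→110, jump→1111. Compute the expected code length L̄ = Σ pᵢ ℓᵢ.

L̄ = Σ pᵢ·ℓᵢ = 0.13·4 + 0.19·3 + 0.18·2 + 0.13·3 + 0.11·2 + 0.21·3 + 0.05·4 = 2.89 bits/symbol.

2.89 bits/symbol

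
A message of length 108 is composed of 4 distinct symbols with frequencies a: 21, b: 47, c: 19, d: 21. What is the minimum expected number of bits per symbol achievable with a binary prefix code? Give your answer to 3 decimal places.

1.935 bits/symbol

Probabilities are the counts divided by 108.
Repeatedly combine the two least-probable nodes; the expected code length is the sum of the merged weights.
merge 19/108 + 7/36 → 10/27
merge 7/36 + 10/27 → 61/108
merge 47/108 + 61/108 → 1
L = 10/27 + 61/108 + 1 = 209/108 ≈ 1.935 bits/symbol.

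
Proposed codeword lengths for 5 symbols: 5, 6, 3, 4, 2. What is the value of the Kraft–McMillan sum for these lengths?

With common denominator 2^6 = 64: Σ 2^(−ℓᵢ) = 2/64 + 1/64 + 8/64 + 4/64 + 16/64 = 31/64 = 0.484375.

0.484375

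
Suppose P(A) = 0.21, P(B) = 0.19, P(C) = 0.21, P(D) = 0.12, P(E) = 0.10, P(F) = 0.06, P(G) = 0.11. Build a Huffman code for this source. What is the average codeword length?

2.74 bits/symbol

Repeatedly combine the two least-probable nodes; the expected code length is the sum of the merged weights.
merge 3/50 + 1/10 → 4/25
merge 11/100 + 3/25 → 23/100
merge 4/25 + 19/100 → 7/20
merge 21/100 + 21/100 → 21/50
merge 23/100 + 7/20 → 29/50
merge 21/50 + 29/50 → 1
L = 4/25 + 23/100 + 7/20 + 21/50 + 29/50 + 1 = 137/50 = 2.74 bits/symbol.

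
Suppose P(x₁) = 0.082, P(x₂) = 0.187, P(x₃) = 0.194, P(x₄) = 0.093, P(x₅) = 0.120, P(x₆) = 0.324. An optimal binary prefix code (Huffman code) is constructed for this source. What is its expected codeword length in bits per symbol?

2.47 bits/symbol

Repeatedly combine the two least-probable nodes; the expected code length is the sum of the merged weights.
merge 41/500 + 93/1000 → 7/40
merge 3/25 + 7/40 → 59/200
merge 187/1000 + 97/500 → 381/1000
merge 59/200 + 81/250 → 619/1000
merge 381/1000 + 619/1000 → 1
L = 7/40 + 59/200 + 381/1000 + 619/1000 + 1 = 247/100 = 2.47 bits/symbol.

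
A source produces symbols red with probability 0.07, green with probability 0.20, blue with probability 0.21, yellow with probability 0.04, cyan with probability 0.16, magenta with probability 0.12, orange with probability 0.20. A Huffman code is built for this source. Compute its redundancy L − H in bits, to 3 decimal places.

Entropy H = −Σ p log₂ p ≈ 2.6460 bits.
Huffman merges: 1/25+7/100→11/100; 11/100+3/25→23/100; 4/25+1/5→9/25; 1/5+21/100→41/100; 23/100+9/25→59/100; 41/100+59/100→1. L = 27/10 ≈ 2.7000.
L − H = 2.7000 − 2.6460 = 0.054 bits.

0.054 bits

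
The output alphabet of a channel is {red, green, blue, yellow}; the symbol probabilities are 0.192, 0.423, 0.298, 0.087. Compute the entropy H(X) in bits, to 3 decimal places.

H = −Σ pᵢ log₂ pᵢ.
−0.192·log₂(0.192) = 0.4571
−0.423·log₂(0.423) = 0.5251
−0.298·log₂(0.298) = 0.5205
−0.087·log₂(0.087) = 0.3065
Sum ≈ 1.8092 → 1.809 bits.

1.809 bits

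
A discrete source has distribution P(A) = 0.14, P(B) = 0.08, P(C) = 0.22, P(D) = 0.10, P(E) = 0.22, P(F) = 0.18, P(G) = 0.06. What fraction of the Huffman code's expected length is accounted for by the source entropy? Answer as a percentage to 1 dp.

Entropy H = −Σ p log₂ p ≈ 2.6708 bits.
Huffman merges: 3/50+2/25→7/50; 1/10+7/50→6/25; 7/50+9/50→8/25; 11/50+11/50→11/25; 6/25+8/25→14/25; 11/25+14/25→1. L = 27/10 ≈ 2.7000.
Efficiency = H/L = 2.6708/2.7000 = 98.9%.

98.9%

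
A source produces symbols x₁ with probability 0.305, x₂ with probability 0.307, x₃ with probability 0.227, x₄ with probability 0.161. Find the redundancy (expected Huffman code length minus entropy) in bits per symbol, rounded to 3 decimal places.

Entropy H = −Σ p log₂ p ≈ 1.9554 bits.
Huffman merges: 161/1000+227/1000→97/250; 61/200+307/1000→153/250; 97/250+153/250→1. L = 2 ≈ 2.0000.
L − H = 2.0000 − 1.9554 = 0.045 bits.

0.045 bits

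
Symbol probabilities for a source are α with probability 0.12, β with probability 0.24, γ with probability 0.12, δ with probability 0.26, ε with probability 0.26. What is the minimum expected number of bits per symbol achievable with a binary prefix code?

2.24 bits/symbol

Repeatedly combine the two least-probable nodes; the expected code length is the sum of the merged weights.
merge 3/25 + 3/25 → 6/25
merge 6/25 + 6/25 → 12/25
merge 13/50 + 13/50 → 13/25
merge 12/25 + 13/25 → 1
L = 6/25 + 12/25 + 13/25 + 1 = 56/25 = 2.24 bits/symbol.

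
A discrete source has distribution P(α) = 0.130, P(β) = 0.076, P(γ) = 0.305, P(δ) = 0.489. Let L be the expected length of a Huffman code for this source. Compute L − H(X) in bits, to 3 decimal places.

0.025 bits

Entropy H = −Σ p log₂ p ≈ 1.6924 bits.
Huffman merges: 19/250+13/100→103/500; 103/500+61/200→511/1000; 489/1000+511/1000→1. L = 1717/1000 ≈ 1.7170.
L − H = 1.7170 − 1.6924 = 0.025 bits.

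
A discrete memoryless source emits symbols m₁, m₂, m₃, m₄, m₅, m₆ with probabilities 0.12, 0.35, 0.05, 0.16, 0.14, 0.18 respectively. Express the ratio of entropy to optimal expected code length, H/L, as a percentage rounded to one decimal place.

96.3%

Entropy H = −Σ p log₂ p ≈ 2.3787 bits.
Huffman merges: 1/20+3/25→17/100; 7/50+4/25→3/10; 17/100+9/50→7/20; 3/10+7/20→13/20; 7/20+13/20→1. L = 247/100 ≈ 2.4700.
Efficiency = H/L = 2.3787/2.4700 = 96.3%.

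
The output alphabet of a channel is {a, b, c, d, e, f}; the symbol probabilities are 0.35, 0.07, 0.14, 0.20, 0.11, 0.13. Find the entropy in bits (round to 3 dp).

H = −Σ pᵢ log₂ pᵢ.
−0.35·log₂(0.35) = 0.5301
−0.07·log₂(0.07) = 0.2686
−0.14·log₂(0.14) = 0.3971
−0.20·log₂(0.20) = 0.4644
−0.11·log₂(0.11) = 0.3503
−0.13·log₂(0.13) = 0.3826
Sum ≈ 2.3931 → 2.393 bits.

2.393 bits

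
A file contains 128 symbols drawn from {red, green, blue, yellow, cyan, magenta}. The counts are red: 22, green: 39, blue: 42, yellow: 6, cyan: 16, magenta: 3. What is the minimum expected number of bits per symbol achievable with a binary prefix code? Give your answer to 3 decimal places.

Probabilities are the counts divided by 128.
Repeatedly combine the two least-probable nodes; the expected code length is the sum of the merged weights.
merge 3/128 + 3/64 → 9/128
merge 9/128 + 1/8 → 25/128
merge 11/64 + 25/128 → 47/128
merge 39/128 + 21/64 → 81/128
merge 47/128 + 81/128 → 1
L = 9/128 + 25/128 + 47/128 + 81/128 + 1 = 145/64 ≈ 2.266 bits/symbol.

2.266 bits/symbol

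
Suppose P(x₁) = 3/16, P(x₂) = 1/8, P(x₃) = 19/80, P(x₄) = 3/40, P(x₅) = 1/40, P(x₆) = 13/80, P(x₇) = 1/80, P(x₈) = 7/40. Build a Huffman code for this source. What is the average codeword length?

Repeatedly combine the two least-probable nodes; the expected code length is the sum of the merged weights.
merge 1/80 + 1/40 → 3/80
merge 3/80 + 3/40 → 9/80
merge 9/80 + 1/8 → 19/80
merge 13/80 + 7/40 → 27/80
merge 3/16 + 19/80 → 17/40
merge 19/80 + 27/80 → 23/40
merge 17/40 + 23/40 → 1
L = 3/80 + 9/80 + 19/80 + 27/80 + 17/40 + 23/40 + 1 = 109/40 = 2.725 bits/symbol.

2.725 bits/symbol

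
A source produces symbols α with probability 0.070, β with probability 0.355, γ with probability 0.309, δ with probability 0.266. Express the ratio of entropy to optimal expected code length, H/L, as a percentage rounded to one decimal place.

92.4%

Entropy H = −Σ p log₂ p ≈ 1.8307 bits.
Huffman merges: 7/100+133/500→42/125; 309/1000+42/125→129/200; 71/200+129/200→1. L = 1981/1000 ≈ 1.9810.
Efficiency = H/L = 1.8307/1.9810 = 92.4%.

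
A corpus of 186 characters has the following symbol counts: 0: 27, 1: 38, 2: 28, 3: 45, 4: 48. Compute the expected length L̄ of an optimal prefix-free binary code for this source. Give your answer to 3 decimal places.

Probabilities are the counts divided by 186.
Repeatedly combine the two least-probable nodes; the expected code length is the sum of the merged weights.
merge 9/62 + 14/93 → 55/186
merge 19/93 + 15/62 → 83/186
merge 8/31 + 55/186 → 103/186
merge 83/186 + 103/186 → 1
L = 55/186 + 83/186 + 103/186 + 1 = 427/186 ≈ 2.296 bits/symbol.

2.296 bits/symbol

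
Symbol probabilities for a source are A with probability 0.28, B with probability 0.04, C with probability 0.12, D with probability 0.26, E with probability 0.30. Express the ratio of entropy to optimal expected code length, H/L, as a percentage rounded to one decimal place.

Entropy H = −Σ p log₂ p ≈ 2.0934 bits.
Huffman merges: 1/25+3/25→4/25; 4/25+13/50→21/50; 7/25+3/10→29/50; 21/50+29/50→1. L = 54/25 ≈ 2.1600.
Efficiency = H/L = 2.0934/2.1600 = 96.9%.

96.9%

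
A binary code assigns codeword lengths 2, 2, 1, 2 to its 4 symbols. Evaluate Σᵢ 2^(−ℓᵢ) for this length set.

1.25

With common denominator 2^2 = 4: Σ 2^(−ℓᵢ) = 1/4 + 1/4 + 2/4 + 1/4 = 5/4 = 1.25.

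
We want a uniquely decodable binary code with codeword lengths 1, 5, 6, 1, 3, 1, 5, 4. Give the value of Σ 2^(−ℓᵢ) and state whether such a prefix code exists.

1.765625; no

With common denominator 2^6 = 64: Σ 2^(−ℓᵢ) = 32/64 + 2/64 + 1/64 + 32/64 + 8/64 + 32/64 + 2/64 + 4/64 = 113/64 = 1.765625.
Kraft's inequality requires Σ ≤ 1; here Σ = 1.765625 > 1, so no such prefix code exists.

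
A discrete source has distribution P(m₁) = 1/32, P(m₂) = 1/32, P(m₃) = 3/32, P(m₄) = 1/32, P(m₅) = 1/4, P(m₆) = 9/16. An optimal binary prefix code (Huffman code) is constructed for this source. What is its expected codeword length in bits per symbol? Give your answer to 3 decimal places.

Repeatedly combine the two least-probable nodes; the expected code length is the sum of the merged weights.
merge 1/32 + 1/32 → 1/16
merge 1/32 + 1/16 → 3/32
merge 3/32 + 3/32 → 3/16
merge 3/16 + 1/4 → 7/16
merge 7/16 + 9/16 → 1
L = 1/16 + 3/32 + 3/16 + 7/16 + 1 = 57/32 ≈ 1.781 bits/symbol.

1.781 bits/symbol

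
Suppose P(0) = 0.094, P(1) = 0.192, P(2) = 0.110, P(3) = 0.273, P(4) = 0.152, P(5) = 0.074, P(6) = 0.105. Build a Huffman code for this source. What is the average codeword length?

2.703 bits/symbol

Repeatedly combine the two least-probable nodes; the expected code length is the sum of the merged weights.
merge 37/500 + 47/500 → 21/125
merge 21/200 + 11/100 → 43/200
merge 19/125 + 21/125 → 8/25
merge 24/125 + 43/200 → 407/1000
merge 273/1000 + 8/25 → 593/1000
merge 407/1000 + 593/1000 → 1
L = 21/125 + 43/200 + 8/25 + 407/1000 + 593/1000 + 1 = 2703/1000 = 2.703 bits/symbol.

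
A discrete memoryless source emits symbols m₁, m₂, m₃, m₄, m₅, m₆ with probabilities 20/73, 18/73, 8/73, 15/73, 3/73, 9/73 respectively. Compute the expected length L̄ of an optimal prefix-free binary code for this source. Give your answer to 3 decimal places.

Repeatedly combine the two least-probable nodes; the expected code length is the sum of the merged weights.
merge 3/73 + 8/73 → 11/73
merge 9/73 + 11/73 → 20/73
merge 15/73 + 18/73 → 33/73
merge 20/73 + 20/73 → 40/73
merge 33/73 + 40/73 → 1
L = 11/73 + 20/73 + 33/73 + 40/73 + 1 = 177/73 ≈ 2.425 bits/symbol.

2.425 bits/symbol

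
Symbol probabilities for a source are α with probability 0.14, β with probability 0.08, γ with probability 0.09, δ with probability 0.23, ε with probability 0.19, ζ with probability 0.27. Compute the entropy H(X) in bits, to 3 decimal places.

2.454 bits

H = −Σ pᵢ log₂ pᵢ.
−0.14·log₂(0.14) = 0.3971
−0.08·log₂(0.08) = 0.2915
−0.09·log₂(0.09) = 0.3127
−0.23·log₂(0.23) = 0.4877
−0.19·log₂(0.19) = 0.4552
−0.27·log₂(0.27) = 0.5100
Sum ≈ 2.4542 → 2.454 bits.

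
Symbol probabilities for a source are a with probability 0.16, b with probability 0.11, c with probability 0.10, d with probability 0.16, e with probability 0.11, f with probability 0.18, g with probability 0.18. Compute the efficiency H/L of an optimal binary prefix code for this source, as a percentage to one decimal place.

98.2%

Entropy H = −Σ p log₂ p ≈ 2.7694 bits.
Huffman merges: 1/10+11/100→21/100; 11/100+4/25→27/100; 4/25+9/50→17/50; 9/50+21/100→39/100; 27/100+17/50→61/100; 39/100+61/100→1. L = 141/50 ≈ 2.8200.
Efficiency = H/L = 2.7694/2.8200 = 98.2%.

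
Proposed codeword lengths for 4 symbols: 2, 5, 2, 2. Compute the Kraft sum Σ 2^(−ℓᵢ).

With common denominator 2^5 = 32: Σ 2^(−ℓᵢ) = 8/32 + 1/32 + 8/32 + 8/32 = 25/32 = 0.78125.

0.78125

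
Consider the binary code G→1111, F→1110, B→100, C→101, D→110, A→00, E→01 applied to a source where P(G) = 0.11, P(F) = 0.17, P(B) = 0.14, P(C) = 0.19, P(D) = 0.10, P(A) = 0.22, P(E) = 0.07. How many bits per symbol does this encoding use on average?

L̄ = Σ pᵢ·ℓᵢ = 0.11·4 + 0.17·4 + 0.14·3 + 0.19·3 + 0.10·3 + 0.22·2 + 0.07·2 = 2.99 bits/symbol.

2.99 bits/symbol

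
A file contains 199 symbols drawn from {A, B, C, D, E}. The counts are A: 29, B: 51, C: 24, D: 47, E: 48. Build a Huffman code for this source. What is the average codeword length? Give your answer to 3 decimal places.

Probabilities are the counts divided by 199.
Repeatedly combine the two least-probable nodes; the expected code length is the sum of the merged weights.
merge 24/199 + 29/199 → 53/199
merge 47/199 + 48/199 → 95/199
merge 51/199 + 53/199 → 104/199
merge 95/199 + 104/199 → 1
L = 53/199 + 95/199 + 104/199 + 1 = 451/199 ≈ 2.266 bits/symbol.

2.266 bits/symbol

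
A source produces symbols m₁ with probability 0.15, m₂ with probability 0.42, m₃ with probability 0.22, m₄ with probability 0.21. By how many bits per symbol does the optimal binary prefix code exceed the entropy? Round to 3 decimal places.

0.050 bits

Entropy H = −Σ p log₂ p ≈ 1.8896 bits.
Huffman merges: 3/20+21/100→9/25; 11/50+9/25→29/50; 21/50+29/50→1. L = 97/50 ≈ 1.9400.
L − H = 1.9400 − 1.8896 = 0.050 bits.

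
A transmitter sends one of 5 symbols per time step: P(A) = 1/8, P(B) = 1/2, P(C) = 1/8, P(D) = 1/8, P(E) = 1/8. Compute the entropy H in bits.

Each probability is a power of 1/2, so log₂(1/p) is an integer.
H = Σ p·log₂(1/p) = 1/8·3 + 1/2·1 + 1/8·3 + 1/8·3 + 1/8·3 = 2 bits.

2 bits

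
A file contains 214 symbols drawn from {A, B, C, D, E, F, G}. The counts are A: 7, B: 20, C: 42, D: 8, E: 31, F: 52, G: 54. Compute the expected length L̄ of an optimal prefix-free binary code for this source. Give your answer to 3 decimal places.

2.542 bits/symbol

Probabilities are the counts divided by 214.
Repeatedly combine the two least-probable nodes; the expected code length is the sum of the merged weights.
merge 7/214 + 4/107 → 15/214
merge 15/214 + 10/107 → 35/214
merge 31/214 + 35/214 → 33/107
merge 21/107 + 26/107 → 47/107
merge 27/107 + 33/107 → 60/107
merge 47/107 + 60/107 → 1
L = 15/214 + 35/214 + 33/107 + 47/107 + 60/107 + 1 = 272/107 ≈ 2.542 bits/symbol.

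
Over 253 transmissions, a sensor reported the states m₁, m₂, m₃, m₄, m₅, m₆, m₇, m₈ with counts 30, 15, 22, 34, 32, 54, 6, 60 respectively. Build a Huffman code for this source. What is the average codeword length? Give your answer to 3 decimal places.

Probabilities are the counts divided by 253.
Repeatedly combine the two least-probable nodes; the expected code length is the sum of the merged weights.
merge 6/253 + 15/253 → 21/253
merge 21/253 + 2/23 → 43/253
merge 30/253 + 32/253 → 62/253
merge 34/253 + 43/253 → 7/23
merge 54/253 + 60/253 → 114/253
merge 62/253 + 7/23 → 139/253
merge 114/253 + 139/253 → 1
L = 21/253 + 43/253 + 62/253 + 7/23 + 114/253 + 139/253 + 1 = 709/253 ≈ 2.802 bits/symbol.

2.802 bits/symbol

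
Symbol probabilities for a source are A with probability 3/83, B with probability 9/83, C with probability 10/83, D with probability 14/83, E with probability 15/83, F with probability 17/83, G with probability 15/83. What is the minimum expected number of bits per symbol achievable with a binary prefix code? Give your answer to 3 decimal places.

Repeatedly combine the two least-probable nodes; the expected code length is the sum of the merged weights.
merge 3/83 + 9/83 → 12/83
merge 10/83 + 12/83 → 22/83
merge 14/83 + 15/83 → 29/83
merge 15/83 + 17/83 → 32/83
merge 22/83 + 29/83 → 51/83
merge 32/83 + 51/83 → 1
L = 12/83 + 22/83 + 29/83 + 32/83 + 51/83 + 1 = 229/83 ≈ 2.759 bits/symbol.

2.759 bits/symbol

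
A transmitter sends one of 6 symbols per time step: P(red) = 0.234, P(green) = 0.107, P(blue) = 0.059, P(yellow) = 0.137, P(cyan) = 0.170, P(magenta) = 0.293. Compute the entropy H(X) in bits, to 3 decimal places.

H = −Σ pᵢ log₂ pᵢ.
−0.234·log₂(0.234) = 0.4903
−0.107·log₂(0.107) = 0.3450
−0.059·log₂(0.059) = 0.2409
−0.137·log₂(0.137) = 0.3929
−0.170·log₂(0.170) = 0.4346
−0.293·log₂(0.293) = 0.5189
Sum ≈ 2.4226 → 2.423 bits.

2.423 bits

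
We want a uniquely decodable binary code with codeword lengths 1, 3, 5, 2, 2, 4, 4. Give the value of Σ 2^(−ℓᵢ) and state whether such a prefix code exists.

With common denominator 2^5 = 32: Σ 2^(−ℓᵢ) = 16/32 + 4/32 + 1/32 + 8/32 + 8/32 + 2/32 + 2/32 = 41/32 = 1.28125.
Kraft's inequality requires Σ ≤ 1; here Σ = 1.28125 > 1, so no such prefix code exists.

1.28125; no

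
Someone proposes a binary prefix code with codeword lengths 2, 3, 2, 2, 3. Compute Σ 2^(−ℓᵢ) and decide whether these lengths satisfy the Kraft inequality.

1; yes

With common denominator 2^3 = 8: Σ 2^(−ℓᵢ) = 2/8 + 1/8 + 2/8 + 2/8 + 1/8 = 8/8 = 1.
Kraft's inequality requires Σ ≤ 1; here Σ = 1 ≤ 1, so such a prefix code exists.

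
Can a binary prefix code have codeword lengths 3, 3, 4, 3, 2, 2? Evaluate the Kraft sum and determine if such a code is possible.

With common denominator 2^4 = 16: Σ 2^(−ℓᵢ) = 2/16 + 2/16 + 1/16 + 2/16 + 4/16 + 4/16 = 15/16 = 0.9375.
Kraft's inequality requires Σ ≤ 1; here Σ = 0.9375 ≤ 1, so such a prefix code exists.

0.9375; yes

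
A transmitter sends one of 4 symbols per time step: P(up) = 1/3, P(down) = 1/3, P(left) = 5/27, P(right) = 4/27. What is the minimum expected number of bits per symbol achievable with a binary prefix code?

Repeatedly combine the two least-probable nodes; the expected code length is the sum of the merged weights.
merge 4/27 + 5/27 → 1/3
merge 1/3 + 1/3 → 2/3
merge 1/3 + 2/3 → 1
L = 1/3 + 2/3 + 1 = 2 bits/symbol.

2 bits/symbol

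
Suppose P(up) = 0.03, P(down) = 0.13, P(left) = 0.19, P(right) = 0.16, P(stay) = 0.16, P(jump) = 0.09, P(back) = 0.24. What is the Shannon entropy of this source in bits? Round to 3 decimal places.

H = −Σ pᵢ log₂ pᵢ.
−0.03·log₂(0.03) = 0.1518
−0.13·log₂(0.13) = 0.3826
−0.19·log₂(0.19) = 0.4552
−0.16·log₂(0.16) = 0.4230
−0.16·log₂(0.16) = 0.4230
−0.09·log₂(0.09) = 0.3127
−0.24·log₂(0.24) = 0.4941
Sum ≈ 2.6425 → 2.642 bits.

2.642 bits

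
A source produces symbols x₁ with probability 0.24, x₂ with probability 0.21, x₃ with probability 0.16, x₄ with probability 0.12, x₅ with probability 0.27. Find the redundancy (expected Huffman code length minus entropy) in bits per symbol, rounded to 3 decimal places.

Entropy H = −Σ p log₂ p ≈ 2.2671 bits.
Huffman merges: 3/25+4/25→7/25; 21/100+6/25→9/20; 27/100+7/25→11/20; 9/20+11/20→1. L = 57/25 ≈ 2.2800.
L − H = 2.2800 − 2.2671 = 0.013 bits.

0.013 bits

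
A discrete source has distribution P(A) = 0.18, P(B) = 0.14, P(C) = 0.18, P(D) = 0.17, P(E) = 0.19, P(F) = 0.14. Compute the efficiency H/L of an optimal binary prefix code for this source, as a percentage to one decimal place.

Entropy H = −Σ p log₂ p ≈ 2.5746 bits.
Huffman merges: 7/50+7/50→7/25; 17/100+9/50→7/20; 9/50+19/100→37/100; 7/25+7/20→63/100; 37/100+63/100→1. L = 263/100 ≈ 2.6300.
Efficiency = H/L = 2.5746/2.6300 = 97.9%.

97.9%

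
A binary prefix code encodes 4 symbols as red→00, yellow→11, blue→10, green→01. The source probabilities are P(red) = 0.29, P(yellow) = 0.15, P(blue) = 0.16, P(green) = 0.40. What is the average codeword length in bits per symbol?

2 bits/symbol

L̄ = Σ pᵢ·ℓᵢ = 0.29·2 + 0.15·2 + 0.16·2 + 0.40·2 = 2 bits/symbol.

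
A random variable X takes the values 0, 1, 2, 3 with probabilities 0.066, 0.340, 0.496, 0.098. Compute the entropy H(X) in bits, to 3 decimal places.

H = −Σ pᵢ log₂ pᵢ.
−0.066·log₂(0.066) = 0.2588
−0.340·log₂(0.340) = 0.5292
−0.496·log₂(0.496) = 0.5017
−0.098·log₂(0.098) = 0.3284
Sum ≈ 1.6181 → 1.618 bits.

1.618 bits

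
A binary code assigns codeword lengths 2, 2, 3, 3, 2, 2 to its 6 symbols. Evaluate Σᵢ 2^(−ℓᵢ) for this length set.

With common denominator 2^3 = 8: Σ 2^(−ℓᵢ) = 2/8 + 2/8 + 1/8 + 1/8 + 2/8 + 2/8 = 10/8 = 1.25.

1.25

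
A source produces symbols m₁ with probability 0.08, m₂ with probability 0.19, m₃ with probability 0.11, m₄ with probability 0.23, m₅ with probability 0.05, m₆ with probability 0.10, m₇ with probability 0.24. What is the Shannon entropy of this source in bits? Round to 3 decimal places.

2.627 bits

H = −Σ pᵢ log₂ pᵢ.
−0.08·log₂(0.08) = 0.2915
−0.19·log₂(0.19) = 0.4552
−0.11·log₂(0.11) = 0.3503
−0.23·log₂(0.23) = 0.4877
−0.05·log₂(0.05) = 0.2161
−0.10·log₂(0.10) = 0.3322
−0.24·log₂(0.24) = 0.4941
Sum ≈ 2.6271 → 2.627 bits.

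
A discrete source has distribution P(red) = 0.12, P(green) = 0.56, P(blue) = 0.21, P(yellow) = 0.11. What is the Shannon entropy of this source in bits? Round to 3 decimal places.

1.659 bits

H = −Σ pᵢ log₂ pᵢ.
−0.12·log₂(0.12) = 0.3671
−0.56·log₂(0.56) = 0.4684
−0.21·log₂(0.21) = 0.4728
−0.11·log₂(0.11) = 0.3503
Sum ≈ 1.6586 → 1.659 bits.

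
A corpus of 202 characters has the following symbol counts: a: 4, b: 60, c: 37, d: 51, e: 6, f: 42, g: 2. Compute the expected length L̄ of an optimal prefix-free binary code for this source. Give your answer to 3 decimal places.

2.332 bits/symbol

Probabilities are the counts divided by 202.
Repeatedly combine the two least-probable nodes; the expected code length is the sum of the merged weights.
merge 1/101 + 2/101 → 3/101
merge 3/101 + 3/101 → 6/101
merge 6/101 + 37/202 → 49/202
merge 21/101 + 49/202 → 91/202
merge 51/202 + 30/101 → 111/202
merge 91/202 + 111/202 → 1
L = 3/101 + 6/101 + 49/202 + 91/202 + 111/202 + 1 = 471/202 ≈ 2.332 bits/symbol.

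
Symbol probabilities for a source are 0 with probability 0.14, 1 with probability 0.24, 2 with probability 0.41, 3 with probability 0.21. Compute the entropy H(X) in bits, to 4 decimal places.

1.8915 bits

H = −Σ pᵢ log₂ pᵢ.
−0.14·log₂(0.14) = 0.3971
−0.24·log₂(0.24) = 0.4941
−0.41·log₂(0.41) = 0.5274
−0.21·log₂(0.21) = 0.4728
Sum ≈ 1.8915 → 1.8915 bits.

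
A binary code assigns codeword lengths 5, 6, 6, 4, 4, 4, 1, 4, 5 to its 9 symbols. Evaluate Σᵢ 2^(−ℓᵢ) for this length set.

With common denominator 2^6 = 64: Σ 2^(−ℓᵢ) = 2/64 + 1/64 + 1/64 + 4/64 + 4/64 + 4/64 + 32/64 + 4/64 + 2/64 = 54/64 = 0.84375.

0.84375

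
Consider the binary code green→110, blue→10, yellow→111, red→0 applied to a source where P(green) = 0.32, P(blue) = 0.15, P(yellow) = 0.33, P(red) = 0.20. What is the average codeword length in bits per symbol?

2.45 bits/symbol

L̄ = Σ pᵢ·ℓᵢ = 0.32·3 + 0.15·2 + 0.33·3 + 0.20·1 = 2.45 bits/symbol.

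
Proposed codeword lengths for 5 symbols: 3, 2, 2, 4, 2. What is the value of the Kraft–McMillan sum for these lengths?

With common denominator 2^4 = 16: Σ 2^(−ℓᵢ) = 2/16 + 4/16 + 4/16 + 1/16 + 4/16 = 15/16 = 0.9375.

0.9375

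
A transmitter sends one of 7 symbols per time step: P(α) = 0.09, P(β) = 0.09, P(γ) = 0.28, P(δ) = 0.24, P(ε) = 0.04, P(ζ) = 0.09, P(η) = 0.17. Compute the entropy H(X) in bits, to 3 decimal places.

H = −Σ pᵢ log₂ pᵢ.
−0.09·log₂(0.09) = 0.3127
−0.09·log₂(0.09) = 0.3127
−0.28·log₂(0.28) = 0.5142
−0.24·log₂(0.24) = 0.4941
−0.04·log₂(0.04) = 0.1858
−0.09·log₂(0.09) = 0.3127
−0.17·log₂(0.17) = 0.4346
Sum ≈ 2.5667 → 2.567 bits.

2.567 bits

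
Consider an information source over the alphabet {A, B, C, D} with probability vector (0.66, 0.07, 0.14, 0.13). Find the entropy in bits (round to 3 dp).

H = −Σ pᵢ log₂ pᵢ.
−0.66·log₂(0.66) = 0.3956
−0.07·log₂(0.07) = 0.2686
−0.14·log₂(0.14) = 0.3971
−0.13·log₂(0.13) = 0.3826
Sum ≈ 1.4440 → 1.444 bits.

1.444 bits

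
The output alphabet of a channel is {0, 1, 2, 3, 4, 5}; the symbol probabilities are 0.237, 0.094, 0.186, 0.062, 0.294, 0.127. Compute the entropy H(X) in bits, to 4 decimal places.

2.4103 bits

H = −Σ pᵢ log₂ pᵢ.
−0.237·log₂(0.237) = 0.4923
−0.094·log₂(0.094) = 0.3207
−0.186·log₂(0.186) = 0.4514
−0.062·log₂(0.062) = 0.2487
−0.294·log₂(0.294) = 0.5192
−0.127·log₂(0.127) = 0.3781
Sum ≈ 2.4103 → 2.4103 bits.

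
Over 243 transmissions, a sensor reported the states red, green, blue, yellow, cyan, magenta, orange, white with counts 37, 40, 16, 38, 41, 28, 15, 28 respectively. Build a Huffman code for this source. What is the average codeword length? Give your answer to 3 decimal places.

Probabilities are the counts divided by 243.
Repeatedly combine the two least-probable nodes; the expected code length is the sum of the merged weights.
merge 5/81 + 16/243 → 31/243
merge 28/243 + 28/243 → 56/243
merge 31/243 + 37/243 → 68/243
merge 38/243 + 40/243 → 26/81
merge 41/243 + 56/243 → 97/243
merge 68/243 + 26/81 → 146/243
merge 97/243 + 146/243 → 1
L = 31/243 + 56/243 + 68/243 + 26/81 + 97/243 + 146/243 + 1 = 719/243 ≈ 2.959 bits/symbol.

2.959 bits/symbol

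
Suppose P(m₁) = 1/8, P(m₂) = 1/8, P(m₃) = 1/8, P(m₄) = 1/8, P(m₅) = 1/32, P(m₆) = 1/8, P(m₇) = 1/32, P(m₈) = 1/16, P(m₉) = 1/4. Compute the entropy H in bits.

2.9375 bits

Each probability is a power of 1/2, so log₂(1/p) is an integer.
H = Σ p·log₂(1/p) = 1/8·3 + 1/8·3 + 1/8·3 + 1/8·3 + 1/32·5 + 1/8·3 + 1/32·5 + 1/16·4 + 1/4·2 = 2.9375 bits.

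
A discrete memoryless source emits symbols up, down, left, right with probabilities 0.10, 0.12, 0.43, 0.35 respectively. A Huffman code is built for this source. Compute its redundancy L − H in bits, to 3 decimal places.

0.037 bits

Entropy H = −Σ p log₂ p ≈ 1.7529 bits.
Huffman merges: 1/10+3/25→11/50; 11/50+7/20→57/100; 43/100+57/100→1. L = 179/100 ≈ 1.7900.
L − H = 1.7900 − 1.7529 = 0.037 bits.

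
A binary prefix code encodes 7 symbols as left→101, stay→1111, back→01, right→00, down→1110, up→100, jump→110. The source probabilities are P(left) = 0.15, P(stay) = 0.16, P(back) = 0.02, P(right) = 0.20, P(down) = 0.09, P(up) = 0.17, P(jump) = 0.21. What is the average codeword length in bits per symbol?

3.03 bits/symbol

L̄ = Σ pᵢ·ℓᵢ = 0.15·3 + 0.16·4 + 0.02·2 + 0.20·2 + 0.09·4 + 0.17·3 + 0.21·3 = 3.03 bits/symbol.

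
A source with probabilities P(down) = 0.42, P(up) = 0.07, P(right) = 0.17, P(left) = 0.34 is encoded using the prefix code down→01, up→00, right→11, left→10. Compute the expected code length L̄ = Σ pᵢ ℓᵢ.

L̄ = Σ pᵢ·ℓᵢ = 0.42·2 + 0.07·2 + 0.17·2 + 0.34·2 = 2 bits/symbol.

2 bits/symbol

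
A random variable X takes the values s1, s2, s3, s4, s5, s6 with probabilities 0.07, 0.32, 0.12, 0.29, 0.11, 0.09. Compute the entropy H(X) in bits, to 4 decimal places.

2.3425 bits

H = −Σ pᵢ log₂ pᵢ.
−0.07·log₂(0.07) = 0.2686
−0.32·log₂(0.32) = 0.5260
−0.12·log₂(0.12) = 0.3671
−0.29·log₂(0.29) = 0.5179
−0.11·log₂(0.11) = 0.3503
−0.09·log₂(0.09) = 0.3127
Sum ≈ 2.3425 → 2.3425 bits.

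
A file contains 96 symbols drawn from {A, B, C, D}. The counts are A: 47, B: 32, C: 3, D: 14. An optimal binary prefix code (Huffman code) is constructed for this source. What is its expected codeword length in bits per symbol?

1.6875 bits/symbol

Probabilities are the counts divided by 96.
Repeatedly combine the two least-probable nodes; the expected code length is the sum of the merged weights.
merge 1/32 + 7/48 → 17/96
merge 17/96 + 1/3 → 49/96
merge 47/96 + 49/96 → 1
L = 17/96 + 49/96 + 1 = 27/16 = 1.6875 bits/symbol.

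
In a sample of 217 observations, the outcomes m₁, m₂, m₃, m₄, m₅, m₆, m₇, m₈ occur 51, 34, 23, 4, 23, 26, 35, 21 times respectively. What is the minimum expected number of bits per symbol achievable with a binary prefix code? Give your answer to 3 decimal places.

2.880 bits/symbol

Probabilities are the counts divided by 217.
Repeatedly combine the two least-probable nodes; the expected code length is the sum of the merged weights.
merge 4/217 + 3/31 → 25/217
merge 23/217 + 23/217 → 46/217
merge 25/217 + 26/217 → 51/217
merge 34/217 + 5/31 → 69/217
merge 46/217 + 51/217 → 97/217
merge 51/217 + 69/217 → 120/217
merge 97/217 + 120/217 → 1
L = 25/217 + 46/217 + 51/217 + 69/217 + 97/217 + 120/217 + 1 = 625/217 ≈ 2.880 bits/symbol.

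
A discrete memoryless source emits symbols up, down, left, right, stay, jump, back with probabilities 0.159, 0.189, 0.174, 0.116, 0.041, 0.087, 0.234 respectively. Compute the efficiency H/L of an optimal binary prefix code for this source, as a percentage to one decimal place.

98.4%

Entropy H = −Σ p log₂ p ≈ 2.6613 bits.
Huffman merges: 41/1000+87/1000→16/125; 29/250+16/125→61/250; 159/1000+87/500→333/1000; 189/1000+117/500→423/1000; 61/250+333/1000→577/1000; 423/1000+577/1000→1. L = 541/200 ≈ 2.7050.
Efficiency = H/L = 2.6613/2.7050 = 98.4%.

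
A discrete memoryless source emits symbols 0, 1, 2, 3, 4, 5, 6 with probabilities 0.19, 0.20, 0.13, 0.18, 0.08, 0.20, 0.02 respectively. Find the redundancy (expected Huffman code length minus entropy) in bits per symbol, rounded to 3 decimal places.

0.084 bits

Entropy H = −Σ p log₂ p ≈ 2.6163 bits.
Huffman merges: 1/50+2/25→1/10; 1/10+13/100→23/100; 9/50+19/100→37/100; 1/5+1/5→2/5; 23/100+37/100→3/5; 2/5+3/5→1. L = 27/10 ≈ 2.7000.
L − H = 2.7000 − 2.6163 = 0.084 bits.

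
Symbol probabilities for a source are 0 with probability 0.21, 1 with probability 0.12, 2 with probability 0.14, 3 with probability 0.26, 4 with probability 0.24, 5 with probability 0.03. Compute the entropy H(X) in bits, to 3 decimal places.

H = −Σ pᵢ log₂ pᵢ.
−0.21·log₂(0.21) = 0.4728
−0.12·log₂(0.12) = 0.3671
−0.14·log₂(0.14) = 0.3971
−0.26·log₂(0.26) = 0.5053
−0.24·log₂(0.24) = 0.4941
−0.03·log₂(0.03) = 0.1518
Sum ≈ 2.3882 → 2.388 bits.

2.388 bits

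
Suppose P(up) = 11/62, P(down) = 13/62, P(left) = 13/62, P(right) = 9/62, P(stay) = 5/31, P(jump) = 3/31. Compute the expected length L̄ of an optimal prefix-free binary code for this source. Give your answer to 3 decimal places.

2.581 bits/symbol

Repeatedly combine the two least-probable nodes; the expected code length is the sum of the merged weights.
merge 3/31 + 9/62 → 15/62
merge 5/31 + 11/62 → 21/62
merge 13/62 + 13/62 → 13/31
merge 15/62 + 21/62 → 18/31
merge 13/31 + 18/31 → 1
L = 15/62 + 21/62 + 13/31 + 18/31 + 1 = 80/31 ≈ 2.581 bits/symbol.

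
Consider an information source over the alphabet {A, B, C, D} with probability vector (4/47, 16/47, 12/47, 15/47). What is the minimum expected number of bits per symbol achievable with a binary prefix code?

2 bits/symbol

Repeatedly combine the two least-probable nodes; the expected code length is the sum of the merged weights.
merge 4/47 + 12/47 → 16/47
merge 15/47 + 16/47 → 31/47
merge 16/47 + 31/47 → 1
L = 16/47 + 31/47 + 1 = 2 bits/symbol.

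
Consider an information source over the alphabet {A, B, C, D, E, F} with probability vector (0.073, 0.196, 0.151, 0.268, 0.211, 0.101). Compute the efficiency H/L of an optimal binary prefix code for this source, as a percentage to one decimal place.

98.6%

Entropy H = −Σ p log₂ p ≈ 2.4651 bits.
Huffman merges: 73/1000+101/1000→87/500; 151/1000+87/500→13/40; 49/250+211/1000→407/1000; 67/250+13/40→593/1000; 407/1000+593/1000→1. L = 2499/1000 ≈ 2.4990.
Efficiency = H/L = 2.4651/2.4990 = 98.6%.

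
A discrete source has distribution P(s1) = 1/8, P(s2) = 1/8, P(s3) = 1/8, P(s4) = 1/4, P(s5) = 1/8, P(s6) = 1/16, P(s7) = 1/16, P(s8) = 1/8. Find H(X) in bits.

2.875 bits

Each probability is a power of 1/2, so log₂(1/p) is an integer.
H = Σ p·log₂(1/p) = 1/8·3 + 1/8·3 + 1/8·3 + 1/4·2 + 1/8·3 + 1/16·4 + 1/16·4 + 1/8·3 = 2.875 bits.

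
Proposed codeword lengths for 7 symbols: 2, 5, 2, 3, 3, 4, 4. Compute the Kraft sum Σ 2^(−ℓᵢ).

With common denominator 2^5 = 32: Σ 2^(−ℓᵢ) = 8/32 + 1/32 + 8/32 + 4/32 + 4/32 + 2/32 + 2/32 = 29/32 = 0.90625.

0.90625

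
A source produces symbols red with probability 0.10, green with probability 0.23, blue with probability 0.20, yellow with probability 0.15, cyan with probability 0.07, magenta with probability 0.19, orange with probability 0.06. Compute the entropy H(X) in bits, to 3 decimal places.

H = −Σ pᵢ log₂ pᵢ.
−0.10·log₂(0.10) = 0.3322
−0.23·log₂(0.23) = 0.4877
−0.20·log₂(0.20) = 0.4644
−0.15·log₂(0.15) = 0.4105
−0.07·log₂(0.07) = 0.2686
−0.19·log₂(0.19) = 0.4552
−0.06·log₂(0.06) = 0.2435
Sum ≈ 2.6621 → 2.662 bits.

2.662 bits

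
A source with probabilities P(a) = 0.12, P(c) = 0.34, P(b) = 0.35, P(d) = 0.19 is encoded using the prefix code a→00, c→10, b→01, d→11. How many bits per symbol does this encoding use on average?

L̄ = Σ pᵢ·ℓᵢ = 0.12·2 + 0.34·2 + 0.35·2 + 0.19·2 = 2 bits/symbol.

2 bits/symbol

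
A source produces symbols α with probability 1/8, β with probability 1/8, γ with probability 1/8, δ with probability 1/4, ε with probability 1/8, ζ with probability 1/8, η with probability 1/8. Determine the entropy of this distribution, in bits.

2.75 bits

Each probability is a power of 1/2, so log₂(1/p) is an integer.
H = Σ p·log₂(1/p) = 1/8·3 + 1/8·3 + 1/8·3 + 1/4·2 + 1/8·3 + 1/8·3 + 1/8·3 = 2.75 bits.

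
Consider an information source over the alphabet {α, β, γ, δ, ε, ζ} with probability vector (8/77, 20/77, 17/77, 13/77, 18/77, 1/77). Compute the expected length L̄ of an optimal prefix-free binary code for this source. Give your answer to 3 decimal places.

Repeatedly combine the two least-probable nodes; the expected code length is the sum of the merged weights.
merge 1/77 + 8/77 → 9/77
merge 9/77 + 13/77 → 2/7
merge 17/77 + 18/77 → 5/11
merge 20/77 + 2/7 → 6/11
merge 5/11 + 6/11 → 1
L = 9/77 + 2/7 + 5/11 + 6/11 + 1 = 185/77 ≈ 2.403 bits/symbol.

2.403 bits/symbol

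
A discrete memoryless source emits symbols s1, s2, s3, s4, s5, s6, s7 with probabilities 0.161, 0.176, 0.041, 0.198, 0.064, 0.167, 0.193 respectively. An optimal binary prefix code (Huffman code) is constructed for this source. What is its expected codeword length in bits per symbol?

2.714 bits/symbol

Repeatedly combine the two least-probable nodes; the expected code length is the sum of the merged weights.
merge 41/1000 + 8/125 → 21/200
merge 21/200 + 161/1000 → 133/500
merge 167/1000 + 22/125 → 343/1000
merge 193/1000 + 99/500 → 391/1000
merge 133/500 + 343/1000 → 609/1000
merge 391/1000 + 609/1000 → 1
L = 21/200 + 133/500 + 343/1000 + 391/1000 + 609/1000 + 1 = 1357/500 = 2.714 bits/symbol.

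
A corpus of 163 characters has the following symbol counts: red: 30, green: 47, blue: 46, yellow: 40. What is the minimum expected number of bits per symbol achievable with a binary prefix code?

Probabilities are the counts divided by 163.
Repeatedly combine the two least-probable nodes; the expected code length is the sum of the merged weights.
merge 30/163 + 40/163 → 70/163
merge 46/163 + 47/163 → 93/163
merge 70/163 + 93/163 → 1
L = 70/163 + 93/163 + 1 = 2 bits/symbol.

2 bits/symbol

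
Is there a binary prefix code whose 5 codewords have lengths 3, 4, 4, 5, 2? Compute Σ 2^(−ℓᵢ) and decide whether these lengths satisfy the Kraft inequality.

With common denominator 2^5 = 32: Σ 2^(−ℓᵢ) = 4/32 + 2/32 + 2/32 + 1/32 + 8/32 = 17/32 = 0.53125.
Kraft's inequality requires Σ ≤ 1; here Σ = 0.53125 ≤ 1, so such a prefix code exists.

0.53125; yes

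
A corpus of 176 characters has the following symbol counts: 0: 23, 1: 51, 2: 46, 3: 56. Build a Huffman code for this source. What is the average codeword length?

Probabilities are the counts divided by 176.
Repeatedly combine the two least-probable nodes; the expected code length is the sum of the merged weights.
merge 23/176 + 23/88 → 69/176
merge 51/176 + 7/22 → 107/176
merge 69/176 + 107/176 → 1
L = 69/176 + 107/176 + 1 = 2 bits/symbol.

2 bits/symbol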